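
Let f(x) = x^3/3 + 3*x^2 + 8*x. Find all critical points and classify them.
f'(x) = x^2 + 6*x + 8

Solve f'(x) = 0:
  Factor: x^2 + 6*x + 8 = (x + 2)*(x + 4) = 0.
  ⇒ x = -4, -2

f''(x) = 2*x + 6
Second-derivative test at each critical point:
  f''(-4) = -2 < 0 → local maximum
  f''(-2) = 2 > 0 → local minimum

Critical points: x = -4 (local maximum); x = -2 (local minimum)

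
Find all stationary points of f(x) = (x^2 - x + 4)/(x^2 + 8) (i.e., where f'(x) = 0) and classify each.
f'(x) = (x^2 + 8*x - 8)/(x^4 + 16*x^2 + 64)

Solve f'(x) = 0:
  f'(x) = (x^2 + 8*x - 8)/(x^2 + 8)^2; the denominator is positive wherever f is defined, so f'(x) = 0 ⇔ x^2 + 8*x - 8 = 0.
  x^2 + 8*x - 8 = 0 has no rational roots; quadratic formula: x = (-8 ± √96)/2.
  ⇒ x = -2*sqrt(6) - 4 ≈ -8.8990, -4 + 2*sqrt(6) ≈ 0.8990

f''(x) = 2*(-x^3 - 12*x^2 + 24*x + 32)/(x^6 + 24*x^4 + 192*x^2 + 512)
Second-derivative test at each critical point:
  f''(-8.8990) = -0.0013 < 0 → local maximum
  f''(0.8990) = 0.1263 > 0 → local minimum

Critical points: x = -2*sqrt(6) - 4 ≈ -8.8990 (local maximum); x = -4 + 2*sqrt(6) ≈ 0.8990 (local minimum)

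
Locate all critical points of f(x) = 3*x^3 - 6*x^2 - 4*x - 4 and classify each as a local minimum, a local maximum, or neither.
f'(x) = 9*x^2 - 12*x - 4

Solve f'(x) = 0:
  9*x^2 - 12*x - 4 = 0 has no rational roots; quadratic formula: x = (12 ± √288)/18.
  ⇒ x = 2/3 - 2*sqrt(2)/3 ≈ -0.2761, 2/3 + 2*sqrt(2)/3 ≈ 1.6095

f''(x) = 18*x - 12
Second-derivative test at each critical point:
  f''(-0.2761) = -16.9706 < 0 → local maximum
  f''(1.6095) = 16.9706 > 0 → local minimum

Critical points: x = 2/3 - 2*sqrt(2)/3 ≈ -0.2761 (local maximum); x = 2/3 + 2*sqrt(2)/3 ≈ 1.6095 (local minimum)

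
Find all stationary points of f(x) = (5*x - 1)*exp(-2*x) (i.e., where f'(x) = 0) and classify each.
f'(x) = (7 - 10*x)*exp(-2*x)

Solve f'(x) = 0:
  f'(x) = (7 - 10*x)·exp(-2*x) and exp(-2*x) > 0 for every x, so f'(x) = 0 ⇔ 7 - 10*x = 0.
  7 - 10*x = 0.
  ⇒ x = 7/10

f''(x) = 4*(5*x - 6)*exp(-2*x)
Second-derivative test at each critical point:
  f''(7/10) = -2.4660 < 0 → local maximum

Critical points: x = 7/10 (local maximum)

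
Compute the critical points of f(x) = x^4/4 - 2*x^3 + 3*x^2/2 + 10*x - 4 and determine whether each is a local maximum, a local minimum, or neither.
f'(x) = x^3 - 6*x^2 + 3*x + 10

Solve f'(x) = 0:
  Factor: x^3 - 6*x^2 + 3*x + 10 = (x - 5)*(x - 2)*(x + 1) = 0.
  ⇒ x = -1, 2, 5

f''(x) = 3*x^2 - 12*x + 3
Second-derivative test at each critical point:
  f''(-1) = 18 > 0 → local minimum
  f''(2) = -9 < 0 → local maximum
  f''(5) = 18 > 0 → local minimum

Critical points: x = -1 (local minimum); x = 2 (local maximum); x = 5 (local minimum)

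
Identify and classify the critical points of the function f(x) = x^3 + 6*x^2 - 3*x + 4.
f'(x) = 3*x^2 + 12*x - 3

Solve f'(x) = 0:
  Factor: 3*x^2 + 12*x - 3 = 3*(x^2 + 4*x - 1); x^2 + 4*x - 1 = 0 has no rational roots; quadratic formula: x = (-4 ± √20)/2.
  ⇒ x = -sqrt(5) - 2 ≈ -4.2361, -2 + sqrt(5) ≈ 0.2361

f''(x) = 6*x + 12
Second-derivative test at each critical point:
  f''(-4.2361) = -13.4164 < 0 → local maximum
  f''(0.2361) = 13.4164 > 0 → local minimum

Critical points: x = -sqrt(5) - 2 ≈ -4.2361 (local maximum); x = -2 + sqrt(5) ≈ 0.2361 (local minimum)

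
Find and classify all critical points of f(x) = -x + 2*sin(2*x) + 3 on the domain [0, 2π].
f'(x) = 4*cos(2*x) - 1

Solve f'(x) = 0 on [0, 2π]:
  f'(x) = 0 ⇔ cos(2*x) = 1/4, i.e. 2*x = ±arccos(1/4) + 2nπ; keep the solutions lying in [0, 2π].
  ⇒ x = acos(1/4)/2 ≈ 0.6591, pi - acos(1/4)/2 ≈ 2.4825, acos(1/4)/2 + pi ≈ 3.8007, -acos(1/4)/2 + 2*pi ≈ 5.6241

f''(x) = -8*sin(2*x)
Second-derivative test at each critical point:
  f''(0.6591) = -7.7460 < 0 → local maximum
  f''(2.4825) = 7.7460 > 0 → local minimum
  f''(3.8007) = -7.7460 < 0 → local maximum
  f''(5.6241) = 7.7460 > 0 → local minimum

Critical points: x = acos(1/4)/2 ≈ 0.6591 (local maximum); x = pi - acos(1/4)/2 ≈ 2.4825 (local minimum); x = acos(1/4)/2 + pi ≈ 3.8007 (local maximum); x = -acos(1/4)/2 + 2*pi ≈ 5.6241 (local minimum)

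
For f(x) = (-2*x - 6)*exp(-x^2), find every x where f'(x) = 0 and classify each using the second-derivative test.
f'(x) = 2*(2*x*(x + 3) - 1)*exp(-x^2)

Solve f'(x) = 0:
  f'(x) = (4*x^2 + 12*x - 2)·exp(-x^2) and exp(-x^2) > 0 for every x, so f'(x) = 0 ⇔ 4*x^2 + 12*x - 2 = 0.
  Factor: 4*x^2 + 12*x - 2 = 2*(2*x^2 + 6*x - 1); 2*x^2 + 6*x - 1 = 0 has no rational roots; quadratic formula: x = (-6 ± √44)/4.
  ⇒ x = -sqrt(11)/2 - 3/2 ≈ -3.1583, -3/2 + sqrt(11)/2 ≈ 0.1583

f''(x) = 4*(-2*x^2*(x + 3) + 3*x + 3)*exp(-x^2)
Second-derivative test at each critical point:
  f''(-3.1583) = -0.0006 < 0 → local maximum
  f''(0.1583) = 12.9381 > 0 → local minimum

Critical points: x = -sqrt(11)/2 - 3/2 ≈ -3.1583 (local maximum); x = -3/2 + sqrt(11)/2 ≈ 0.1583 (local minimum)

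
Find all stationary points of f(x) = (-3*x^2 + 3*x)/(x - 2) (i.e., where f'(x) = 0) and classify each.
f'(x) = 3*(-x^2 + 4*x - 2)/(x^2 - 4*x + 4)

Solve f'(x) = 0:
  f'(x) = -3*(x^2 - 4*x + 2)/(x - 2)^2; the denominator is positive wherever f is defined, so f'(x) = 0 ⇔ -3*x^2 + 12*x - 6 = 0.
  Factor: -3*x^2 + 12*x - 6 = -3*(x^2 - 4*x + 2); x^2 - 4*x + 2 = 0 has no rational roots; quadratic formula: x = (4 ± √8)/2.
  ⇒ x = 2 - sqrt(2) ≈ 0.5858, sqrt(2) + 2 ≈ 3.4142

f''(x) = -12/(x^3 - 6*x^2 + 12*x - 8)
Second-derivative test at each critical point:
  f''(0.5858) = 4.2426 > 0 → local minimum
  f''(3.4142) = -4.2426 < 0 → local maximum

Critical points: x = 2 - sqrt(2) ≈ 0.5858 (local minimum); x = sqrt(2) + 2 ≈ 3.4142 (local maximum)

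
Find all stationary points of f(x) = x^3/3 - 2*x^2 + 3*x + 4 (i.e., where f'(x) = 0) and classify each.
f'(x) = x^2 - 4*x + 3

Solve f'(x) = 0:
  Factor: x^2 - 4*x + 3 = (x - 3)*(x - 1) = 0.
  ⇒ x = 1, 3

f''(x) = 2*x - 4
Second-derivative test at each critical point:
  f''(1) = -2 < 0 → local maximum
  f''(3) = 2 > 0 → local minimum

Critical points: x = 1 (local maximum); x = 3 (local minimum)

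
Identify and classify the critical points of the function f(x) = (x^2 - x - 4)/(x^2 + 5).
f'(x) = (x^2 + 18*x - 5)/(x^4 + 10*x^2 + 25)

Solve f'(x) = 0:
  f'(x) = (x^2 + 18*x - 5)/(x^2 + 5)^2; the denominator is positive wherever f is defined, so f'(x) = 0 ⇔ x^2 + 18*x - 5 = 0.
  x^2 + 18*x - 5 = 0 has no rational roots; quadratic formula: x = (-18 ± √344)/2.
  ⇒ x = -sqrt(86) - 9 ≈ -18.2736, -9 + sqrt(86) ≈ 0.2736

f''(x) = 2*(-x^3 - 27*x^2 + 15*x + 45)/(x^6 + 15*x^4 + 75*x^2 + 125)
Second-derivative test at each critical point:
  f''(-18.2736) = -1.615e-04 < 0 → local maximum
  f''(0.2736) = 0.7202 > 0 → local minimum

Critical points: x = -sqrt(86) - 9 ≈ -18.2736 (local maximum); x = -9 + sqrt(86) ≈ 0.2736 (local minimum)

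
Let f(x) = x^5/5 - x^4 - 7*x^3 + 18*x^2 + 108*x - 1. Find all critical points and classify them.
f'(x) = x^4 - 4*x^3 - 21*x^2 + 36*x + 108

Solve f'(x) = 0:
  Factor: x^4 - 4*x^3 - 21*x^2 + 36*x + 108 = (x - 6)*(x - 3)*(x + 2)*(x + 3) = 0.
  ⇒ x = -3, -2, 3, 6

f''(x) = 4*x^3 - 12*x^2 - 42*x + 36
Second-derivative test at each critical point:
  f''(-3) = -54 < 0 → local maximum
  f''(-2) = 40 > 0 → local minimum
  f''(3) = -90 < 0 → local maximum
  f''(6) = 216 > 0 → local minimum

Critical points: x = -3 (local maximum); x = -2 (local minimum); x = 3 (local maximum); x = 6 (local minimum)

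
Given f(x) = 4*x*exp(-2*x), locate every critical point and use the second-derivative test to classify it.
f'(x) = 4*(1 - 2*x)*exp(-2*x)

Solve f'(x) = 0:
  f'(x) = (4 - 8*x)·exp(-2*x) and exp(-2*x) > 0 for every x, so f'(x) = 0 ⇔ 4 - 8*x = 0.
  Factor: 4 - 8*x = -4*(2*x - 1) = 0.
  ⇒ x = 1/2

f''(x) = 16*(x - 1)*exp(-2*x)
Second-derivative test at each critical point:
  f''(1/2) = -2.9430 < 0 → local maximum

Critical points: x = 1/2 (local maximum)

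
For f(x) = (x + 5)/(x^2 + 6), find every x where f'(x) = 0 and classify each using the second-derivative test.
f'(x) = (x^2 - 2*x*(x + 5) + 6)/(x^2 + 6)^2

Solve f'(x) = 0:
  f'(x) = -(x^2 + 10*x - 6)/(x^2 + 6)^2; the denominator is positive wherever f is defined, so f'(x) = 0 ⇔ -x^2 - 10*x + 6 = 0.
  x^2 + 10*x - 6 = 0 has no rational roots; quadratic formula: x = (-10 ± √124)/2.
  ⇒ x = -sqrt(31) - 5 ≈ -10.5678, -5 + sqrt(31) ≈ 0.5678

f''(x) = 2*(4*x^2*(x + 5) - (3*x + 5)*(x^2 + 6))/(x^2 + 6)^3
Second-derivative test at each critical point:
  f''(-10.5678) = 0.0008 > 0 → local minimum
  f''(0.5678) = -0.2786 < 0 → local maximum

Critical points: x = -sqrt(31) - 5 ≈ -10.5678 (local minimum); x = -5 + sqrt(31) ≈ 0.5678 (local maximum)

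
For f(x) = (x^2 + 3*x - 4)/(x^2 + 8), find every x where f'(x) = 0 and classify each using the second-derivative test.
f'(x) = 3*(-x^2 + 8*x + 8)/(x^4 + 16*x^2 + 64)

Solve f'(x) = 0:
  f'(x) = -3*(x^2 - 8*x - 8)/(x^2 + 8)^2; the denominator is positive wherever f is defined, so f'(x) = 0 ⇔ -3*x^2 + 24*x + 24 = 0.
  Factor: -3*x^2 + 24*x + 24 = -3*(x^2 - 8*x - 8); x^2 - 8*x - 8 = 0 has no rational roots; quadratic formula: x = (8 ± √96)/2.
  ⇒ x = 4 - 2*sqrt(6) ≈ -0.8990, 4 + 2*sqrt(6) ≈ 8.8990

f''(x) = 6*(x^3 - 12*x^2 - 24*x + 32)/(x^6 + 24*x^4 + 192*x^2 + 512)
Second-derivative test at each critical point:
  f''(-0.8990) = 0.3789 > 0 → local minimum
  f''(8.8990) = -0.0039 < 0 → local maximum

Critical points: x = 4 - 2*sqrt(6) ≈ -0.8990 (local minimum); x = 4 + 2*sqrt(6) ≈ 8.8990 (local maximum)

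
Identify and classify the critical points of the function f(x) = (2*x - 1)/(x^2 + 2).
f'(x) = 2*(-x^2 + x + 2)/(x^4 + 4*x^2 + 4)

Solve f'(x) = 0:
  f'(x) = -2*(x - 2)*(x + 1)/(x^2 + 2)^2; the denominator is positive wherever f is defined, so f'(x) = 0 ⇔ -2*x^2 + 2*x + 4 = 0.
  Factor: -2*x^2 + 2*x + 4 = -2*(x - 2)*(x + 1) = 0.
  ⇒ x = -1, 2

f''(x) = 2*(4*x^2*(2*x - 1) + (1 - 6*x)*(x^2 + 2))/(x^2 + 2)^3
Second-derivative test at each critical point:
  f''(-1) = 2/3 > 0 → local minimum
  f''(2) = -1/6 < 0 → local maximum

Critical points: x = -1 (local minimum); x = 2 (local maximum)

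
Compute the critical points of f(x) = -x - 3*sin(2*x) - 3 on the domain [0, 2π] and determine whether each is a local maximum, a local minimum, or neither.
f'(x) = 12*sin(x)^2 - 7

Solve f'(x) = 0 on [0, 2π]:
  f'(x) = 0 ⇔ cos(2*x) = -1/6, i.e. 2*x = ±arccos(-1/6) + 2nπ; keep the solutions lying in [0, 2π].
  ⇒ x = acos(-1/6)/2 ≈ 0.8691, pi - acos(-1/6)/2 ≈ 2.2725, acos(-1/6)/2 + pi ≈ 4.0107, -acos(-1/6)/2 + 2*pi ≈ 5.4141

f''(x) = 12*sin(2*x)
Second-derivative test at each critical point:
  f''(0.8691) = 11.8322 > 0 → local minimum
  f''(2.2725) = -11.8322 < 0 → local maximum
  f''(4.0107) = 11.8322 > 0 → local minimum
  f''(5.4141) = -11.8322 < 0 → local maximum

Critical points: x = acos(-1/6)/2 ≈ 0.8691 (local minimum); x = pi - acos(-1/6)/2 ≈ 2.2725 (local maximum); x = acos(-1/6)/2 + pi ≈ 4.0107 (local minimum); x = -acos(-1/6)/2 + 2*pi ≈ 5.4141 (local maximum)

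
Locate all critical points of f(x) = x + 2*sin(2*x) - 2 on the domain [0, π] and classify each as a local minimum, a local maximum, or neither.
f'(x) = 4*cos(2*x) + 1

Solve f'(x) = 0 on [0, π]:
  f'(x) = 0 ⇔ cos(2*x) = -1/4, i.e. 2*x = ±arccos(-1/4) + 2nπ; keep the solutions lying in [0, π].
  ⇒ x = acos(-1/4)/2 ≈ 0.9117, pi - acos(-1/4)/2 ≈ 2.2299

f''(x) = -8*sin(2*x)
Second-derivative test at each critical point:
  f''(0.9117) = -7.7460 < 0 → local maximum
  f''(2.2299) = 7.7460 > 0 → local minimum

Critical points: x = acos(-1/4)/2 ≈ 0.9117 (local maximum); x = pi - acos(-1/4)/2 ≈ 2.2299 (local minimum)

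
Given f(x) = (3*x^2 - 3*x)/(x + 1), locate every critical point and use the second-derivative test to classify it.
f'(x) = 3*(x^2 + 2*x - 1)/(x^2 + 2*x + 1)

Solve f'(x) = 0:
  f'(x) = 3*(x^2 + 2*x - 1)/(x + 1)^2; the denominator is positive wherever f is defined, so f'(x) = 0 ⇔ 3*x^2 + 6*x - 3 = 0.
  Factor: 3*x^2 + 6*x - 3 = 3*(x^2 + 2*x - 1); x^2 + 2*x - 1 = 0 has no rational roots; quadratic formula: x = (-2 ± √8)/2.
  ⇒ x = -sqrt(2) - 1 ≈ -2.4142, -1 + sqrt(2) ≈ 0.4142

f''(x) = 12/(x^3 + 3*x^2 + 3*x + 1)
Second-derivative test at each critical point:
  f''(-2.4142) = -4.2426 < 0 → local maximum
  f''(0.4142) = 4.2426 > 0 → local minimum

Critical points: x = -sqrt(2) - 1 ≈ -2.4142 (local maximum); x = -1 + sqrt(2) ≈ 0.4142 (local minimum)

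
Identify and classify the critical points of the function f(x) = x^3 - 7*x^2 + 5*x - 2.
f'(x) = 3*x^2 - 14*x + 5

Solve f'(x) = 0:
  3*x^2 - 14*x + 5 = 0 has no rational roots; quadratic formula: x = (14 ± √136)/6.
  ⇒ x = 7/3 - sqrt(34)/3 ≈ 0.3897, sqrt(34)/3 + 7/3 ≈ 4.2770

f''(x) = 6*x - 14
Second-derivative test at each critical point:
  f''(0.3897) = -11.6619 < 0 → local maximum
  f''(4.2770) = 11.6619 > 0 → local minimum

Critical points: x = 7/3 - sqrt(34)/3 ≈ 0.3897 (local maximum); x = sqrt(34)/3 + 7/3 ≈ 4.2770 (local minimum)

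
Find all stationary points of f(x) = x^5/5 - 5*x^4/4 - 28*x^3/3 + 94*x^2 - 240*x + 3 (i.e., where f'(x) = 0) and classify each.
f'(x) = x^4 - 5*x^3 - 28*x^2 + 188*x - 240

Solve f'(x) = 0:
  Factor: x^4 - 5*x^3 - 28*x^2 + 188*x - 240 = (x - 5)*(x - 4)*(x - 2)*(x + 6) = 0.
  ⇒ x = -6, 2, 4, 5

f''(x) = 4*x^3 - 15*x^2 - 56*x + 188
Second-derivative test at each critical point:
  f''(-6) = -880 < 0 → local maximum
  f''(2) = 48 > 0 → local minimum
  f''(4) = -20 < 0 → local maximum
  f''(5) = 33 > 0 → local minimum

Critical points: x = -6 (local maximum); x = 2 (local minimum); x = 4 (local maximum); x = 5 (local minimum)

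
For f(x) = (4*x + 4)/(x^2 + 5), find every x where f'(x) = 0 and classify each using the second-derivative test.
f'(x) = 4*(x^2 - 2*x*(x + 1) + 5)/(x^2 + 5)^2

Solve f'(x) = 0:
  f'(x) = -4*(x^2 + 2*x - 5)/(x^2 + 5)^2; the denominator is positive wherever f is defined, so f'(x) = 0 ⇔ -4*x^2 - 8*x + 20 = 0.
  Factor: -4*x^2 - 8*x + 20 = -4*(x^2 + 2*x - 5); x^2 + 2*x - 5 = 0 has no rational roots; quadratic formula: x = (-2 ± √24)/2.
  ⇒ x = -sqrt(6) - 1 ≈ -3.4495, -1 + sqrt(6) ≈ 1.4495

f''(x) = 8*(4*x^2*(x + 1) - (3*x + 1)*(x^2 + 5))/(x^2 + 5)^3
Second-derivative test at each critical point:
  f''(-3.4495) = 0.0686 > 0 → local minimum
  f''(1.4495) = -0.3886 < 0 → local maximum

Critical points: x = -sqrt(6) - 1 ≈ -3.4495 (local minimum); x = -1 + sqrt(6) ≈ 1.4495 (local maximum)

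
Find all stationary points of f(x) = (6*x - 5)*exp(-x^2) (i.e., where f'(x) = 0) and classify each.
f'(x) = 2*(-x*(6*x - 5) + 3)*exp(-x^2)

Solve f'(x) = 0:
  f'(x) = (-12*x^2 + 10*x + 6)·exp(-x^2) and exp(-x^2) > 0 for every x, so f'(x) = 0 ⇔ -12*x^2 + 10*x + 6 = 0.
  Factor: -12*x^2 + 10*x + 6 = -2*(6*x^2 - 5*x - 3); 6*x^2 - 5*x - 3 = 0 has no rational roots; quadratic formula: x = (5 ± √97)/12.
  ⇒ x = 5/12 - sqrt(97)/12 ≈ -0.4041, 5/12 + sqrt(97)/12 ≈ 1.2374

f''(x) = 2*(2*x^2*(6*x - 5) - 18*x + 5)*exp(-x^2)
Second-derivative test at each critical point:
  f''(-0.4041) = 16.7304 > 0 → local minimum
  f''(1.2374) = -4.2603 < 0 → local maximum

Critical points: x = 5/12 - sqrt(97)/12 ≈ -0.4041 (local minimum); x = 5/12 + sqrt(97)/12 ≈ 1.2374 (local maximum)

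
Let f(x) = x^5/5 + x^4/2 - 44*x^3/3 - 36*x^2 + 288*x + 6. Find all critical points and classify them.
f'(x) = x^4 + 2*x^3 - 44*x^2 - 72*x + 288

Solve f'(x) = 0:
  Factor: x^4 + 2*x^3 - 44*x^2 - 72*x + 288 = (x - 6)*(x - 2)*(x + 4)*(x + 6) = 0.
  ⇒ x = -6, -4, 2, 6

f''(x) = 4*x^3 + 6*x^2 - 88*x - 72
Second-derivative test at each critical point:
  f''(-6) = -192 < 0 → local maximum
  f''(-4) = 120 > 0 → local minimum
  f''(2) = -192 < 0 → local maximum
  f''(6) = 480 > 0 → local minimum

Critical points: x = -6 (local maximum); x = -4 (local minimum); x = 2 (local maximum); x = 6 (local minimum)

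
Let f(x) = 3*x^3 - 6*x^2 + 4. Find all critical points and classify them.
f'(x) = 3*x*(3*x - 4)

Solve f'(x) = 0:
  Factor: 9*x^2 - 12*x = 3*x*(3*x - 4) = 0.
  ⇒ x = 0, 4/3

f''(x) = 18*x - 12
Second-derivative test at each critical point:
  f''(0) = -12 < 0 → local maximum
  f''(4/3) = 12 > 0 → local minimum

Critical points: x = 0 (local maximum); x = 4/3 (local minimum)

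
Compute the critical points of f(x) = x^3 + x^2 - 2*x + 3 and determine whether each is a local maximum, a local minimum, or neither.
f'(x) = 3*x^2 + 2*x - 2

Solve f'(x) = 0:
  3*x^2 + 2*x - 2 = 0 has no rational roots; quadratic formula: x = (-2 ± √28)/6.
  ⇒ x = -sqrt(7)/3 - 1/3 ≈ -1.2153, -1/3 + sqrt(7)/3 ≈ 0.5486

f''(x) = 6*x + 2
Second-derivative test at each critical point:
  f''(-1.2153) = -5.2915 < 0 → local maximum
  f''(0.5486) = 5.2915 > 0 → local minimum

Critical points: x = -sqrt(7)/3 - 1/3 ≈ -1.2153 (local maximum); x = -1/3 + sqrt(7)/3 ≈ 0.5486 (local minimum)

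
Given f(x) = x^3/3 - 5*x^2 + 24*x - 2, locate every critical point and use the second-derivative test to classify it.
f'(x) = x^2 - 10*x + 24

Solve f'(x) = 0:
  Factor: x^2 - 10*x + 24 = (x - 6)*(x - 4) = 0.
  ⇒ x = 4, 6

f''(x) = 2*x - 10
Second-derivative test at each critical point:
  f''(4) = -2 < 0 → local maximum
  f''(6) = 2 > 0 → local minimum

Critical points: x = 4 (local maximum); x = 6 (local minimum)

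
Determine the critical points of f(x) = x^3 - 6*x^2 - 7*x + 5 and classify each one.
f'(x) = 3*x^2 - 12*x - 7

Solve f'(x) = 0:
  3*x^2 - 12*x - 7 = 0 has no rational roots; quadratic formula: x = (12 ± √228)/6.
  ⇒ x = 2 - sqrt(57)/3 ≈ -0.5166, 2 + sqrt(57)/3 ≈ 4.5166

f''(x) = 6*x - 12
Second-derivative test at each critical point:
  f''(-0.5166) = -15.0997 < 0 → local maximum
  f''(4.5166) = 15.0997 > 0 → local minimum

Critical points: x = 2 - sqrt(57)/3 ≈ -0.5166 (local maximum); x = 2 + sqrt(57)/3 ≈ 4.5166 (local minimum)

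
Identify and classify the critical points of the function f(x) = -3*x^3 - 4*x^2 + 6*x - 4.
f'(x) = -9*x^2 - 8*x + 6

Solve f'(x) = 0:
  9*x^2 + 8*x - 6 = 0 has no rational roots; quadratic formula: x = (-8 ± √280)/18.
  ⇒ x = -sqrt(70)/9 - 4/9 ≈ -1.3741, -4/9 + sqrt(70)/9 ≈ 0.4852

f''(x) = -18*x - 8
Second-derivative test at each critical point:
  f''(-1.3741) = 16.7332 > 0 → local minimum
  f''(0.4852) = -16.7332 < 0 → local maximum

Critical points: x = -sqrt(70)/9 - 4/9 ≈ -1.3741 (local minimum); x = -4/9 + sqrt(70)/9 ≈ 0.4852 (local maximum)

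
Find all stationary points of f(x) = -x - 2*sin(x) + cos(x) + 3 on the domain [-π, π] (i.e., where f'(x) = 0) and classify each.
f'(x) = -sin(x) - 2*cos(x) - 1

Solve f'(x) = 0 on [-π, π]:
  f'(x) = 0 ⇔ -sin(x) - 2*cos(x) = 1. Write the left side as R·cos(x + φ) with R = √((-2)² + 1²) = sqrt(5), cos φ = -2*sqrt(5)/5, sin φ = sqrt(5)/5; then cos(x + φ) = sqrt(5)/5. Solve for x and keep the solutions lying in [-π, π].
  ⇒ x = -pi/2 ≈ -1.5708, pi - atan(3/4) ≈ 2.4981

f''(x) = 2*sin(x) - cos(x)
Second-derivative test at each critical point:
  f''(-1.5708) = -2 < 0 → local maximum
  f''(2.4981) = 2 > 0 → local minimum

Critical points: x = -pi/2 ≈ -1.5708 (local maximum); x = pi - atan(3/4) ≈ 2.4981 (local minimum)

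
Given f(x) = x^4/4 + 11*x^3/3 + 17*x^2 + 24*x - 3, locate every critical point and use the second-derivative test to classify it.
f'(x) = x^3 + 11*x^2 + 34*x + 24

Solve f'(x) = 0:
  Factor: x^3 + 11*x^2 + 34*x + 24 = (x + 1)*(x + 4)*(x + 6) = 0.
  ⇒ x = -6, -4, -1

f''(x) = 3*x^2 + 22*x + 34
Second-derivative test at each critical point:
  f''(-6) = 10 > 0 → local minimum
  f''(-4) = -6 < 0 → local maximum
  f''(-1) = 15 > 0 → local minimum

Critical points: x = -6 (local minimum); x = -4 (local maximum); x = -1 (local minimum)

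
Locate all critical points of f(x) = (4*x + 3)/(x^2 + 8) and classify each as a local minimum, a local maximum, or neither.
f'(x) = 2*(-2*x^2 - 3*x + 16)/(x^4 + 16*x^2 + 64)

Solve f'(x) = 0:
  f'(x) = -2*(2*x^2 + 3*x - 16)/(x^2 + 8)^2; the denominator is positive wherever f is defined, so f'(x) = 0 ⇔ -4*x^2 - 6*x + 32 = 0.
  Factor: -4*x^2 - 6*x + 32 = -2*(2*x^2 + 3*x - 16); 2*x^2 + 3*x - 16 = 0 has no rational roots; quadratic formula: x = (-3 ± √137)/4.
  ⇒ x = -sqrt(137)/4 - 3/4 ≈ -3.6762, -3/4 + sqrt(137)/4 ≈ 2.1762

f''(x) = 2*(4*x^2*(4*x + 3) - 3*(4*x + 1)*(x^2 + 8))/(x^2 + 8)^3
Second-derivative test at each critical point:
  f''(-3.6762) = 0.0506 > 0 → local minimum
  f''(2.1762) = -0.1443 < 0 → local maximum

Critical points: x = -sqrt(137)/4 - 3/4 ≈ -3.6762 (local minimum); x = -3/4 + sqrt(137)/4 ≈ 2.1762 (local maximum)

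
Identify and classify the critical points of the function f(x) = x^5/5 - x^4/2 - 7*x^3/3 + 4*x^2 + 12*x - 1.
f'(x) = x^4 - 2*x^3 - 7*x^2 + 8*x + 12

Solve f'(x) = 0:
  Factor: x^4 - 2*x^3 - 7*x^2 + 8*x + 12 = (x - 3)*(x - 2)*(x + 1)*(x + 2) = 0.
  ⇒ x = -2, -1, 2, 3

f''(x) = 4*x^3 - 6*x^2 - 14*x + 8
Second-derivative test at each critical point:
  f''(-2) = -20 < 0 → local maximum
  f''(-1) = 12 > 0 → local minimum
  f''(2) = -12 < 0 → local maximum
  f''(3) = 20 > 0 → local minimum

Critical points: x = -2 (local maximum); x = -1 (local minimum); x = 2 (local maximum); x = 3 (local minimum)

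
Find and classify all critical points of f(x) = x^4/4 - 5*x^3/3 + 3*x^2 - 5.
f'(x) = x*(x^2 - 5*x + 6)

Solve f'(x) = 0:
  Factor: x^3 - 5*x^2 + 6*x = x*(x - 3)*(x - 2) = 0.
  ⇒ x = 0, 2, 3

f''(x) = 3*x^2 - 10*x + 6
Second-derivative test at each critical point:
  f''(0) = 6 > 0 → local minimum
  f''(2) = -2 < 0 → local maximum
  f''(3) = 3 > 0 → local minimum

Critical points: x = 0 (local minimum); x = 2 (local maximum); x = 3 (local minimum)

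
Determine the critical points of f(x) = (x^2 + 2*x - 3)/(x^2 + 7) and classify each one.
f'(x) = 2*(-x^2 + 10*x + 7)/(x^4 + 14*x^2 + 49)

Solve f'(x) = 0:
  f'(x) = -2*(x^2 - 10*x - 7)/(x^2 + 7)^2; the denominator is positive wherever f is defined, so f'(x) = 0 ⇔ -2*x^2 + 20*x + 14 = 0.
  Factor: -2*x^2 + 20*x + 14 = -2*(x^2 - 10*x - 7); x^2 - 10*x - 7 = 0 has no rational roots; quadratic formula: x = (10 ± √128)/2.
  ⇒ x = 5 - 4*sqrt(2) ≈ -0.6569, 5 + 4*sqrt(2) ≈ 10.6569

f''(x) = 4*(x^3 - 15*x^2 - 21*x + 35)/(x^6 + 21*x^4 + 147*x^2 + 343)
Second-derivative test at each critical point:
  f''(-0.6569) = 0.4097 > 0 → local minimum
  f''(10.6569) = -0.0016 < 0 → local maximum

Critical points: x = 5 - 4*sqrt(2) ≈ -0.6569 (local minimum); x = 5 + 4*sqrt(2) ≈ 10.6569 (local maximum)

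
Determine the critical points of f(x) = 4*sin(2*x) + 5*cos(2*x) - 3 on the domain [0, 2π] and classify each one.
f'(x) = -10*sin(2*x) + 8*cos(2*x)

Solve f'(x) = 0 on [0, 2π]:
  f'(x) = 0 ⇔ 4*cos(2*x) = 5*sin(2*x) ⇔ tan(2*x) = 4/5, i.e. 2*x = arctan(4/5) + nπ; keep the solutions lying in [0, 2π].
  ⇒ x = atan(4/5)/2 ≈ 0.3374, atan(4/5)/2 + pi/2 ≈ 1.9082, atan(4/5)/2 + pi ≈ 3.4790, atan(4/5)/2 + 3*pi/2 ≈ 5.0498

f''(x) = -16*sin(2*x) - 20*cos(2*x)
Second-derivative test at each critical point:
  f''(0.3374) = -25.6125 < 0 → local maximum
  f''(1.9082) = 25.6125 > 0 → local minimum
  f''(3.4790) = -25.6125 < 0 → local maximum
  f''(5.0498) = 25.6125 > 0 → local minimum

Critical points: x = atan(4/5)/2 ≈ 0.3374 (local maximum); x = atan(4/5)/2 + pi/2 ≈ 1.9082 (local minimum); x = atan(4/5)/2 + pi ≈ 3.4790 (local maximum); x = atan(4/5)/2 + 3*pi/2 ≈ 5.0498 (local minimum)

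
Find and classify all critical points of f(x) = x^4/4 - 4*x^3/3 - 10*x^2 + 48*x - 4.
f'(x) = x^3 - 4*x^2 - 20*x + 48

Solve f'(x) = 0:
  Factor: x^3 - 4*x^2 - 20*x + 48 = (x - 6)*(x - 2)*(x + 4) = 0.
  ⇒ x = -4, 2, 6

f''(x) = 3*x^2 - 8*x - 20
Second-derivative test at each critical point:
  f''(-4) = 60 > 0 → local minimum
  f''(2) = -24 < 0 → local maximum
  f''(6) = 40 > 0 → local minimum

Critical points: x = -4 (local minimum); x = 2 (local maximum); x = 6 (local minimum)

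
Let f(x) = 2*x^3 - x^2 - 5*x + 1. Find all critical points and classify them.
f'(x) = 6*x^2 - 2*x - 5

Solve f'(x) = 0:
  6*x^2 - 2*x - 5 = 0 has no rational roots; quadratic formula: x = (2 ± √124)/12.
  ⇒ x = 1/6 - sqrt(31)/6 ≈ -0.7613, 1/6 + sqrt(31)/6 ≈ 1.0946

f''(x) = 12*x - 2
Second-derivative test at each critical point:
  f''(-0.7613) = -11.1355 < 0 → local maximum
  f''(1.0946) = 11.1355 > 0 → local minimum

Critical points: x = 1/6 - sqrt(31)/6 ≈ -0.7613 (local maximum); x = 1/6 + sqrt(31)/6 ≈ 1.0946 (local minimum)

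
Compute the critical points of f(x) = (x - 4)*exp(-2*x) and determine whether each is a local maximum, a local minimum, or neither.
f'(x) = (9 - 2*x)*exp(-2*x)

Solve f'(x) = 0:
  f'(x) = (9 - 2*x)·exp(-2*x) and exp(-2*x) > 0 for every x, so f'(x) = 0 ⇔ 9 - 2*x = 0.
  9 - 2*x = 0.
  ⇒ x = 9/2

f''(x) = 4*(x - 5)*exp(-2*x)
Second-derivative test at each critical point:
  f''(9/2) = -2.468e-04 < 0 → local maximum

Critical points: x = 9/2 (local maximum)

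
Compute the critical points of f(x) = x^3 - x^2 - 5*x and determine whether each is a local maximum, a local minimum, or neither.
f'(x) = 3*x^2 - 2*x - 5

Solve f'(x) = 0:
  Factor: 3*x^2 - 2*x - 5 = (x + 1)*(3*x - 5) = 0.
  ⇒ x = -1, 5/3

f''(x) = 6*x - 2
Second-derivative test at each critical point:
  f''(-1) = -8 < 0 → local maximum
  f''(5/3) = 8 > 0 → local minimum

Critical points: x = -1 (local maximum); x = 5/3 (local minimum)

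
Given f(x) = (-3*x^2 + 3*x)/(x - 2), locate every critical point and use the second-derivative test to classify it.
f'(x) = 3*(-x^2 + 4*x - 2)/(x^2 - 4*x + 4)

Solve f'(x) = 0:
  f'(x) = -3*(x^2 - 4*x + 2)/(x - 2)^2; the denominator is positive wherever f is defined, so f'(x) = 0 ⇔ -3*x^2 + 12*x - 6 = 0.
  Factor: -3*x^2 + 12*x - 6 = -3*(x^2 - 4*x + 2); x^2 - 4*x + 2 = 0 has no rational roots; quadratic formula: x = (4 ± √8)/2.
  ⇒ x = 2 - sqrt(2) ≈ 0.5858, sqrt(2) + 2 ≈ 3.4142

f''(x) = -12/(x^3 - 6*x^2 + 12*x - 8)
Second-derivative test at each critical point:
  f''(0.5858) = 4.2426 > 0 → local minimum
  f''(3.4142) = -4.2426 < 0 → local maximum

Critical points: x = 2 - sqrt(2) ≈ 0.5858 (local minimum); x = sqrt(2) + 2 ≈ 3.4142 (local maximum)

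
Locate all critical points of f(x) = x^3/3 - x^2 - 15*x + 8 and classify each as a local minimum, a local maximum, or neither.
f'(x) = x^2 - 2*x - 15

Solve f'(x) = 0:
  Factor: x^2 - 2*x - 15 = (x - 5)*(x + 3) = 0.
  ⇒ x = -3, 5

f''(x) = 2*x - 2
Second-derivative test at each critical point:
  f''(-3) = -8 < 0 → local maximum
  f''(5) = 8 > 0 → local minimum

Critical points: x = -3 (local maximum); x = 5 (local minimum)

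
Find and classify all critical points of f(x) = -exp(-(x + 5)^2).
f'(x) = 2*(x + 5)*exp(-(x + 5)^2)

Solve f'(x) = 0:
  f'(x) = (2*x + 10)·exp(-(x + 5)^2) and exp(-(x + 5)^2) > 0 for every x, so f'(x) = 0 ⇔ 2*x + 10 = 0.
  Factor: 2*x + 10 = 2*(x + 5) = 0.
  ⇒ x = -5

f''(x) = 2*(1 - 2*(x + 5)^2)*exp(-(x + 5)^2)
Second-derivative test at each critical point:
  f''(-5) = 2 > 0 → local minimum

Critical points: x = -5 (local minimum)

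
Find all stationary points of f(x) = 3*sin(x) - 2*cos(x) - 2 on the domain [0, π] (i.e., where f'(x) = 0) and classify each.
f'(x) = 2*sin(x) + 3*cos(x)

Solve f'(x) = 0 on [0, π]:
  f'(x) = 0 ⇔ 3*cos(x) = -2*sin(x) ⇔ tan(x) = -3/2, i.e. x = arctan(-3/2) + nπ; keep the solutions lying in [0, π].
  ⇒ x = pi - atan(3/2) ≈ 2.1588

f''(x) = -3*sin(x) + 2*cos(x)
Second-derivative test at each critical point:
  f''(2.1588) = -3.6056 < 0 → local maximum

Critical points: x = pi - atan(3/2) ≈ 2.1588 (local maximum)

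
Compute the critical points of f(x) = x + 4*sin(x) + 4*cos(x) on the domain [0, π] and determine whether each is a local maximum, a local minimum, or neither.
f'(x) = 4*sqrt(2)*cos(x + pi/4) + 1

Solve f'(x) = 0 on [0, π]:
  f'(x) = 0 ⇔ -4*sin(x) + 4*cos(x) = -1. Write the left side as R·cos(x + φ) with R = √(4² + 4²) = 4*sqrt(2), cos φ = sqrt(2)/2, sin φ = sqrt(2)/2; then cos(x + φ) = -sqrt(2)/8. Solve for x and keep the solutions lying in [0, π].
  ⇒ x = atan((1 + sqrt(31))/(-1 + sqrt(31))) ≈ 0.9631

f''(x) = -4*sqrt(2)*sin(x + pi/4)
Second-derivative test at each critical point:
  f''(0.9631) = -5.5678 < 0 → local maximum

Critical points: x = atan((1 + sqrt(31))/(-1 + sqrt(31))) ≈ 0.9631 (local maximum)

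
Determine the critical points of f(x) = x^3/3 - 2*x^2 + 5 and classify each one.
f'(x) = x*(x - 4)

Solve f'(x) = 0:
  Factor: x^2 - 4*x = x*(x - 4) = 0.
  ⇒ x = 0, 4

f''(x) = 2*x - 4
Second-derivative test at each critical point:
  f''(0) = -4 < 0 → local maximum
  f''(4) = 4 > 0 → local minimum

Critical points: x = 0 (local maximum); x = 4 (local minimum)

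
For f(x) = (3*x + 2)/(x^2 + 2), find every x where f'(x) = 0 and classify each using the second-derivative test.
f'(x) = (-3*x^2 - 4*x + 6)/(x^4 + 4*x^2 + 4)

Solve f'(x) = 0:
  f'(x) = -(3*x^2 + 4*x - 6)/(x^2 + 2)^2; the denominator is positive wherever f is defined, so f'(x) = 0 ⇔ -3*x^2 - 4*x + 6 = 0.
  3*x^2 + 4*x - 6 = 0 has no rational roots; quadratic formula: x = (-4 ± √88)/6.
  ⇒ x = -sqrt(22)/3 - 2/3 ≈ -2.2301, -2/3 + sqrt(22)/3 ≈ 0.8968

f''(x) = 2*(4*x^2*(3*x + 2) - (9*x + 2)*(x^2 + 2))/(x^2 + 2)^3
Second-derivative test at each critical point:
  f''(-2.2301) = 0.1929 > 0 → local minimum
  f''(0.8968) = -1.1929 < 0 → local maximum

Critical points: x = -sqrt(22)/3 - 2/3 ≈ -2.2301 (local minimum); x = -2/3 + sqrt(22)/3 ≈ 0.8968 (local maximum)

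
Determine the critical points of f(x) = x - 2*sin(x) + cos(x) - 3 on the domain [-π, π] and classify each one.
f'(x) = -sin(x) - 2*cos(x) + 1

Solve f'(x) = 0 on [-π, π]:
  f'(x) = 0 ⇔ -sin(x) - 2*cos(x) = -1. Write the left side as R·cos(x + φ) with R = √((-2)² + 1²) = sqrt(5), cos φ = -2*sqrt(5)/5, sin φ = sqrt(5)/5; then cos(x + φ) = -sqrt(5)/5. Solve for x and keep the solutions lying in [-π, π].
  ⇒ x = -atan(3/4) ≈ -0.6435, pi/2 ≈ 1.5708

f''(x) = 2*sin(x) - cos(x)
Second-derivative test at each critical point:
  f''(-0.6435) = -2 < 0 → local maximum
  f''(1.5708) = 2 > 0 → local minimum

Critical points: x = -atan(3/4) ≈ -0.6435 (local maximum); x = pi/2 ≈ 1.5708 (local minimum)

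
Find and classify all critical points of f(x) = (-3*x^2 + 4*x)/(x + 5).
f'(x) = (-3*x^2 - 30*x + 20)/(x^2 + 10*x + 25)

Solve f'(x) = 0:
  f'(x) = -(3*x^2 + 30*x - 20)/(x + 5)^2; the denominator is positive wherever f is defined, so f'(x) = 0 ⇔ -3*x^2 - 30*x + 20 = 0.
  3*x^2 + 30*x - 20 = 0 has no rational roots; quadratic formula: x = (-30 ± √1140)/6.
  ⇒ x = -sqrt(285)/3 - 5 ≈ -10.6273, -5 + sqrt(285)/3 ≈ 0.6273

f''(x) = -190/(x^3 + 15*x^2 + 75*x + 125)
Second-derivative test at each critical point:
  f''(-10.6273) = 1.0662 > 0 → local minimum
  f''(0.6273) = -1.0662 < 0 → local maximum

Critical points: x = -sqrt(285)/3 - 5 ≈ -10.6273 (local minimum); x = -5 + sqrt(285)/3 ≈ 0.6273 (local maximum)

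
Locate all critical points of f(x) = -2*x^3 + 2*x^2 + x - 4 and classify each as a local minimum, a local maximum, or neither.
f'(x) = -6*x^2 + 4*x + 1

Solve f'(x) = 0:
  6*x^2 - 4*x - 1 = 0 has no rational roots; quadratic formula: x = (4 ± √40)/12.
  ⇒ x = 1/3 - sqrt(10)/6 ≈ -0.1937, 1/3 + sqrt(10)/6 ≈ 0.8604

f''(x) = 4 - 12*x
Second-derivative test at each critical point:
  f''(-0.1937) = 6.3246 > 0 → local minimum
  f''(0.8604) = -6.3246 < 0 → local maximum

Critical points: x = 1/3 - sqrt(10)/6 ≈ -0.1937 (local minimum); x = 1/3 + sqrt(10)/6 ≈ 0.8604 (local maximum)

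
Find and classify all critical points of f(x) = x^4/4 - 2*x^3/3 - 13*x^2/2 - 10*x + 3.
f'(x) = x^3 - 2*x^2 - 13*x - 10

Solve f'(x) = 0:
  Factor: x^3 - 2*x^2 - 13*x - 10 = (x - 5)*(x + 1)*(x + 2) = 0.
  ⇒ x = -2, -1, 5

f''(x) = 3*x^2 - 4*x - 13
Second-derivative test at each critical point:
  f''(-2) = 7 > 0 → local minimum
  f''(-1) = -6 < 0 → local maximum
  f''(5) = 42 > 0 → local minimum

Critical points: x = -2 (local minimum); x = -1 (local maximum); x = 5 (local minimum)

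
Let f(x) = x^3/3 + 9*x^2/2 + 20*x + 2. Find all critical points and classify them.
f'(x) = x^2 + 9*x + 20

Solve f'(x) = 0:
  Factor: x^2 + 9*x + 20 = (x + 4)*(x + 5) = 0.
  ⇒ x = -5, -4

f''(x) = 2*x + 9
Second-derivative test at each critical point:
  f''(-5) = -1 < 0 → local maximum
  f''(-4) = 1 > 0 → local minimum

Critical points: x = -5 (local maximum); x = -4 (local minimum)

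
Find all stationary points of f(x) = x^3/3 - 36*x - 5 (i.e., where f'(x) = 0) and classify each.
f'(x) = x^2 - 36

Solve f'(x) = 0:
  Factor: x^2 - 36 = (x - 6)*(x + 6) = 0.
  ⇒ x = -6, 6

f''(x) = 2*x
Second-derivative test at each critical point:
  f''(-6) = -12 < 0 → local maximum
  f''(6) = 12 > 0 → local minimum

Critical points: x = -6 (local maximum); x = 6 (local minimum)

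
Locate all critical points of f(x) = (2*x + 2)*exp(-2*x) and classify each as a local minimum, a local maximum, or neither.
f'(x) = 2*(-2*x - 1)*exp(-2*x)

Solve f'(x) = 0:
  f'(x) = (-4*x - 2)·exp(-2*x) and exp(-2*x) > 0 for every x, so f'(x) = 0 ⇔ -4*x - 2 = 0.
  Factor: -4*x - 2 = -2*(2*x + 1) = 0.
  ⇒ x = -1/2

f''(x) = 8*x*exp(-2*x)
Second-derivative test at each critical point:
  f''(-1/2) = -10.8731 < 0 → local maximum

Critical points: x = -1/2 (local maximum)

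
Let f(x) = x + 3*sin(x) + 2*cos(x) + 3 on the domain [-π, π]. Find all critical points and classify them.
f'(x) = -2*sin(x) + 3*cos(x) + 1

Solve f'(x) = 0 on [-π, π]:
  f'(x) = 0 ⇔ -2*sin(x) + 3*cos(x) = -1. Write the left side as R·cos(x + φ) with R = √(3² + 2²) = sqrt(13), cos φ = 3*sqrt(13)/13, sin φ = 2*sqrt(13)/13; then cos(x + φ) = -sqrt(13)/13. Solve for x and keep the solutions lying in [-π, π].
  ⇒ x = -pi + atan((2 - 6*sqrt(3))/(-4*sqrt(3) - 3)) ≈ -2.4398, atan((2 + 6*sqrt(3))/(-3 + 4*sqrt(3))) ≈ 1.2638

f''(x) = -3*sin(x) - 2*cos(x)
Second-derivative test at each critical point:
  f''(-2.4398) = 3.4641 > 0 → local minimum
  f''(1.2638) = -3.4641 < 0 → local maximum

Critical points: x = -pi + atan((2 - 6*sqrt(3))/(-4*sqrt(3) - 3)) ≈ -2.4398 (local minimum); x = atan((2 + 6*sqrt(3))/(-3 + 4*sqrt(3))) ≈ 1.2638 (local maximum)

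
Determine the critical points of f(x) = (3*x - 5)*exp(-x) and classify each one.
f'(x) = (8 - 3*x)*exp(-x)

Solve f'(x) = 0:
  f'(x) = (8 - 3*x)·exp(-x) and exp(-x) > 0 for every x, so f'(x) = 0 ⇔ 8 - 3*x = 0.
  8 - 3*x = 0.
  ⇒ x = 8/3

f''(x) = (3*x - 11)*exp(-x)
Second-derivative test at each critical point:
  f''(8/3) = -0.2085 < 0 → local maximum

Critical points: x = 8/3 (local maximum)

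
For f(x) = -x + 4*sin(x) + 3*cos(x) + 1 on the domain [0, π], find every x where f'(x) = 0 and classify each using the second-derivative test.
f'(x) = -3*sin(x) + 4*cos(x) - 1

Solve f'(x) = 0 on [0, π]:
  f'(x) = 0 ⇔ -3*sin(x) + 4*cos(x) = 1. Write the left side as R·cos(x + φ) with R = √(4² + 3²) = 5, cos φ = 4/5, sin φ = 3/5; then cos(x + φ) = 1/5. Solve for x and keep the solutions lying in [0, π].
  ⇒ x = atan((-3 + 8*sqrt(6))/(4 + 6*sqrt(6))) ≈ 0.7259

f''(x) = -4*sin(x) - 3*cos(x)
Second-derivative test at each critical point:
  f''(0.7259) = -4.8990 < 0 → local maximum

Critical points: x = atan((-3 + 8*sqrt(6))/(4 + 6*sqrt(6))) ≈ 0.7259 (local maximum)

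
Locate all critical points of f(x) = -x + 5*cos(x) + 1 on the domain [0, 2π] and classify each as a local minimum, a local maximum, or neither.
f'(x) = -5*sin(x) - 1

Solve f'(x) = 0 on [0, 2π]:
  f'(x) = 0 ⇔ sin(x) = -1/5, i.e. x = arcsin(-1/5) + 2nπ or x = π − arcsin(-1/5) + 2nπ; keep the solutions lying in [0, 2π].
  ⇒ x = asin(1/5) + pi ≈ 3.3430, -asin(1/5) + 2*pi ≈ 6.0818

f''(x) = -5*cos(x)
Second-derivative test at each critical point:
  f''(3.3430) = 4.8990 > 0 → local minimum
  f''(6.0818) = -4.8990 < 0 → local maximum

Critical points: x = asin(1/5) + pi ≈ 3.3430 (local minimum); x = -asin(1/5) + 2*pi ≈ 6.0818 (local maximum)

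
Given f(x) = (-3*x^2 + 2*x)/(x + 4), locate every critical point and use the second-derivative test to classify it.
f'(x) = (-3*x^2 - 24*x + 8)/(x^2 + 8*x + 16)

Solve f'(x) = 0:
  f'(x) = -(3*x^2 + 24*x - 8)/(x + 4)^2; the denominator is positive wherever f is defined, so f'(x) = 0 ⇔ -3*x^2 - 24*x + 8 = 0.
  3*x^2 + 24*x - 8 = 0 has no rational roots; quadratic formula: x = (-24 ± √672)/6.
  ⇒ x = -2*sqrt(42)/3 - 4 ≈ -8.3205, -4 + 2*sqrt(42)/3 ≈ 0.3205

f''(x) = -112/(x^3 + 12*x^2 + 48*x + 64)
Second-derivative test at each critical point:
  f''(-8.3205) = 1.3887 > 0 → local minimum
  f''(0.3205) = -1.3887 < 0 → local maximum

Critical points: x = -2*sqrt(42)/3 - 4 ≈ -8.3205 (local minimum); x = -4 + 2*sqrt(42)/3 ≈ 0.3205 (local maximum)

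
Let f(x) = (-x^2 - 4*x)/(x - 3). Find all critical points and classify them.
f'(x) = (-x^2 + 6*x + 12)/(x^2 - 6*x + 9)

Solve f'(x) = 0:
  f'(x) = -(x^2 - 6*x - 12)/(x - 3)^2; the denominator is positive wherever f is defined, so f'(x) = 0 ⇔ -x^2 + 6*x + 12 = 0.
  x^2 - 6*x - 12 = 0 has no rational roots; quadratic formula: x = (6 ± √84)/2.
  ⇒ x = 3 - sqrt(21) ≈ -1.5826, 3 + sqrt(21) ≈ 7.5826

f''(x) = -42/(x^3 - 9*x^2 + 27*x - 27)
Second-derivative test at each critical point:
  f''(-1.5826) = 0.4364 > 0 → local minimum
  f''(7.5826) = -0.4364 < 0 → local maximum

Critical points: x = 3 - sqrt(21) ≈ -1.5826 (local minimum); x = 3 + sqrt(21) ≈ 7.5826 (local maximum)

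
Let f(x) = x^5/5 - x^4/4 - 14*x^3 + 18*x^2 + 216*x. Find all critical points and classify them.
f'(x) = x^4 - x^3 - 42*x^2 + 36*x + 216

Solve f'(x) = 0:
  Factor: x^4 - x^3 - 42*x^2 + 36*x + 216 = (x - 6)*(x - 3)*(x + 2)*(x + 6) = 0.
  ⇒ x = -6, -2, 3, 6

f''(x) = 4*x^3 - 3*x^2 - 84*x + 36
Second-derivative test at each critical point:
  f''(-6) = -432 < 0 → local maximum
  f''(-2) = 160 > 0 → local minimum
  f''(3) = -135 < 0 → local maximum
  f''(6) = 288 > 0 → local minimum

Critical points: x = -6 (local maximum); x = -2 (local minimum); x = 3 (local maximum); x = 6 (local minimum)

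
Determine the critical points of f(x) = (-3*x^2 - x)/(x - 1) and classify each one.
f'(x) = (-3*x^2 + 6*x + 1)/(x^2 - 2*x + 1)

Solve f'(x) = 0:
  f'(x) = -(3*x^2 - 6*x - 1)/(x - 1)^2; the denominator is positive wherever f is defined, so f'(x) = 0 ⇔ -3*x^2 + 6*x + 1 = 0.
  3*x^2 - 6*x - 1 = 0 has no rational roots; quadratic formula: x = (6 ± √48)/6.
  ⇒ x = 1 - 2*sqrt(3)/3 ≈ -0.1547, 1 + 2*sqrt(3)/3 ≈ 2.1547

f''(x) = -8/(x^3 - 3*x^2 + 3*x - 1)
Second-derivative test at each critical point:
  f''(-0.1547) = 5.1962 > 0 → local minimum
  f''(2.1547) = -5.1962 < 0 → local maximum

Critical points: x = 1 - 2*sqrt(3)/3 ≈ -0.1547 (local minimum); x = 1 + 2*sqrt(3)/3 ≈ 2.1547 (local maximum)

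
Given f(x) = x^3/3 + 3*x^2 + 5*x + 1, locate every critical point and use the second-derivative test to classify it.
f'(x) = x^2 + 6*x + 5

Solve f'(x) = 0:
  Factor: x^2 + 6*x + 5 = (x + 1)*(x + 5) = 0.
  ⇒ x = -5, -1

f''(x) = 2*x + 6
Second-derivative test at each critical point:
  f''(-5) = -4 < 0 → local maximum
  f''(-1) = 4 > 0 → local minimum

Critical points: x = -5 (local maximum); x = -1 (local minimum)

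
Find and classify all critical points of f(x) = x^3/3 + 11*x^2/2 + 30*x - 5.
f'(x) = x^2 + 11*x + 30

Solve f'(x) = 0:
  Factor: x^2 + 11*x + 30 = (x + 5)*(x + 6) = 0.
  ⇒ x = -6, -5

f''(x) = 2*x + 11
Second-derivative test at each critical point:
  f''(-6) = -1 < 0 → local maximum
  f''(-5) = 1 > 0 → local minimum

Critical points: x = -6 (local maximum); x = -5 (local minimum)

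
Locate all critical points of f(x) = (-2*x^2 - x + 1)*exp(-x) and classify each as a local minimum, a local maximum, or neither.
f'(x) = (2*x^2 - 3*x - 2)*exp(-x)

Solve f'(x) = 0:
  f'(x) = (2*x^2 - 3*x - 2)·exp(-x) and exp(-x) > 0 for every x, so f'(x) = 0 ⇔ 2*x^2 - 3*x - 2 = 0.
  Factor: 2*x^2 - 3*x - 2 = (x - 2)*(2*x + 1) = 0.
  ⇒ x = -1/2, 2

f''(x) = (-2*x^2 + 7*x - 1)*exp(-x)
Second-derivative test at each critical point:
  f''(-1/2) = -8.2436 < 0 → local maximum
  f''(2) = 0.6767 > 0 → local minimum

Critical points: x = -1/2 (local maximum); x = 2 (local minimum)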